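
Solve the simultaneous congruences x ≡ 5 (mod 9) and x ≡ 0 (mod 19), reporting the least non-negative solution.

95

Write x = 5 + 9·k. Then 9·k ≡ 0 − 5 ≡ 14 (mod 19).
Need 9⁻¹ mod 19. Extended Euclid on (19, 9):
19 = 2×9 + 1
9 = 9×1 + 0
Back-substitute:
1 = 19 − 2·9
9⁻¹ ≡ 17 (mod 19), so k ≡ 17·14 ≡ 10 (mod 19).
x = 5 + 9·10 = 95.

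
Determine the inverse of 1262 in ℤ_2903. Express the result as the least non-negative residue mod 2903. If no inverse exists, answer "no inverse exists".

gcd(2903, 1262) by repeated division:
2903 = 2×1262 + 379
1262 = 3×379 + 125
379 = 3×125 + 4
125 = 31×4 + 1
4 = 4×1 + 0
gcd = 1, so the inverse exists. Back-substitute:
1 = 125 − 31·4
1 = −31·379 + 94·125
1 = 94·1262 − 313·379
1 = −313·2903 + 720·1262
So 1262·720 ≡ 1 (mod 2903).

720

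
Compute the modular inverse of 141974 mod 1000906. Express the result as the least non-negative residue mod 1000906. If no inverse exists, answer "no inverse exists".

Euclidean algorithm on 1000906, 141974:
1000906 = 7*141974 + 7088
141974 = 20*7088 + 214
7088 = 33*214 + 26
214 = 8*26 + 6
26 = 4*6 + 2
6 = 3*2 + 0
Since gcd = 2 > 1, 141974 is not a unit mod 1000906.

no inverse exists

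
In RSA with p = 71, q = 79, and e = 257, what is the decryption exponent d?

3293

φ(n) = (p−1)(q−1) = 70·78 = 5460.
Need d with 257·d ≡ 1 (mod 5460). Apply the extended Euclidean algorithm:
5460 = 21*257 + 63
257 = 4*63 + 5
63 = 12*5 + 3
5 = 1*3 + 2
3 = 1*2 + 1
2 = 2*1 + 0
Back-substitute:
1 = 3 − 2
1 = −5 + 2·3
1 = 2·63 − 25·5
1 = −25·257 + 102·63
1 = 102·5460 − 2167·257
So 257·(-2167) ≡ 1 (mod 5460), hence d ≡ -2167 ≡ 3293 (mod 5460).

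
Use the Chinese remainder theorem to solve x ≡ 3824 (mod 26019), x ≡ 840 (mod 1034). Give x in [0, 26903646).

Write x = 3824 + 26019·k. Then 26019·k ≡ 840 − 3824 ≡ 118 (mod 1034).
Need 26019⁻¹ mod 1034. Extended Euclid on (1034, 169):
1034 = 6·169 + 20
169 = 8·20 + 9
20 = 2·9 + 2
9 = 4·2 + 1
2 = 2·1 + 0
Back-substitute:
1 = 9 − 4·2
1 = −4·20 + 9·9
1 = 9·169 − 76·20
1 = −76·1034 + 465·169
26019⁻¹ ≡ 465 (mod 1034), so k ≡ 465·118 ≡ 68 (mod 1034).
x = 3824 + 26019·68 = 1773116.

1773116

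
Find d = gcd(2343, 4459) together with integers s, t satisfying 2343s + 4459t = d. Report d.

Repeated division:
4459 = 1×2343 + 2116
2343 = 1×2116 + 227
2116 = 9×227 + 73
227 = 3×73 + 8
73 = 9×8 + 1
8 = 8×1 + 0
gcd(2343, 4459) = 1.
Working backward:
1 = 73 − 9·8
1 = −9·227 + 28·73
1 = 28·2116 − 261·227
1 = −261·2343 + 289·2116
1 = 289·4459 − 550·2343
So 1 = (289)·4459 + (-550)·2343.

1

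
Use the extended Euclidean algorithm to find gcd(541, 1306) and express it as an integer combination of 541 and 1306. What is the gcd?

Apply Euclid's algorithm to 1306 and 541:
1306 = 2*541 + 224
541 = 2*224 + 93
224 = 2*93 + 38
93 = 2*38 + 17
38 = 2*17 + 4
17 = 4*4 + 1
4 = 4*1 + 0
gcd(541, 1306) = 1.
Back-substituting:
1 = 17 − 4·4
1 = −4·38 + 9·17
1 = 9·93 − 22·38
1 = −22·224 + 53·93
1 = 53·541 − 128·224
1 = −128·1306 + 309·541
So 1 = (-128)·1306 + (309)·541.

1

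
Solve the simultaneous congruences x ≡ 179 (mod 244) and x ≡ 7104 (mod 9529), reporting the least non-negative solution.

1369751

Write x = 179 + 244·k. Then 244·k ≡ 7104 − 179 ≡ 6925 (mod 9529).
Need 244⁻¹ mod 9529. Extended Euclid on (9529, 244):
9529 = 39*244 + 13
244 = 18*13 + 10
13 = 1*10 + 3
10 = 3*3 + 1
3 = 3*1 + 0
Back-substitute:
1 = 10 − 3·3
1 = −3·13 + 4·10
1 = 4·244 − 75·13
1 = −75·9529 + 2929·244
244⁻¹ ≡ 2929 (mod 9529), so k ≡ 2929·6925 ≡ 5613 (mod 9529).
x = 179 + 244·5613 = 1369751.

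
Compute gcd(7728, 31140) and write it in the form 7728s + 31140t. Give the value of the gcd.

Apply Euclid's algorithm to 31140 and 7728:
31140 = 4*7728 + 228
7728 = 33*228 + 204
228 = 1*204 + 24
204 = 8*24 + 12
24 = 2*12 + 0
gcd(7728, 31140) = 12.
Working backward:
12 = 204 − 8·24
12 = −8·228 + 9·204
12 = 9·7728 − 305·228
12 = −305·31140 + 1229·7728
So 12 = (-305)·31140 + (1229)·7728.

12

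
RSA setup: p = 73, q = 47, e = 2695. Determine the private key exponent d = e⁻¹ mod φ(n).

φ(n) = (p−1)(q−1) = 72·46 = 3312.
Need d with 2695·d ≡ 1 (mod 3312). Apply the extended Euclidean algorithm:
3312 = 1·2695 + 617
2695 = 4·617 + 227
617 = 2·227 + 163
227 = 1·163 + 64
163 = 2·64 + 35
64 = 1·35 + 29
35 = 1·29 + 6
29 = 4·6 + 5
6 = 1·5 + 1
5 = 5·1 + 0
Back-substitute:
1 = 6 − 5
1 = −29 + 5·6
1 = 5·35 − 6·29
1 = −6·64 + 11·35
1 = 11·163 − 28·64
1 = −28·227 + 39·163
1 = 39·617 − 106·227
1 = −106·2695 + 463·617
1 = 463·3312 − 569·2695
So 2695·(-569) ≡ 1 (mod 3312), hence d ≡ -569 ≡ 2743 (mod 3312).

2743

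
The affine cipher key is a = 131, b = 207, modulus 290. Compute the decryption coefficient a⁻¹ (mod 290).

31

gcd(290, 131) by repeated division:
290 = 2*131 + 28
131 = 4*28 + 19
28 = 1*19 + 9
19 = 2*9 + 1
9 = 9*1 + 0
The gcd is 1. Working backward:
1 = 19 − 2·9
1 = −2·28 + 3·19
1 = 3·131 − 14·28
1 = −14·290 + 31·131
So 131·31 ≡ 1 (mod 290).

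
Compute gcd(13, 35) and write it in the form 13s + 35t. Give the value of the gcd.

1

Euclidean algorithm:
35 = 2·13 + 9
13 = 1·9 + 4
9 = 2·4 + 1
4 = 4·1 + 0
gcd(13, 35) = 1.
Working backward:
1 = 9 − 2·4
1 = −2·13 + 3·9
1 = 3·35 − 8·13
So 1 = (3)·35 + (-8)·13.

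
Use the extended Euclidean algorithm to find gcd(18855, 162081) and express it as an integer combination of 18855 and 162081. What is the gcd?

Repeated division:
162081 = 8*18855 + 11241
18855 = 1*11241 + 7614
11241 = 1*7614 + 3627
7614 = 2*3627 + 360
3627 = 10*360 + 27
360 = 13*27 + 9
27 = 3*9 + 0
gcd(18855, 162081) = 9.
Working backward:
9 = 360 − 13·27
9 = −13·3627 + 131·360
9 = 131·7614 − 275·3627
9 = −275·11241 + 406·7614
9 = 406·18855 − 681·11241
9 = −681·162081 + 5854·18855
So 9 = (-681)·162081 + (5854)·18855.

9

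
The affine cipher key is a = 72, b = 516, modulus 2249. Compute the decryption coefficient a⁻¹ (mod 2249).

1718

Run Euclid on (2249, 72):
2249 = 31×72 + 17
72 = 4×17 + 4
17 = 4×4 + 1
4 = 4×1 + 0
gcd = 1, so the inverse exists. Back-substitute:
1 = 17 − 4·4
1 = −4·72 + 17·17
1 = 17·2249 − 531·72
Hence 72⁻¹ ≡ -531 ≡ 1718 (mod 2249).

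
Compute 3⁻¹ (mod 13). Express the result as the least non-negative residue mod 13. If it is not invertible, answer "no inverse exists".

9

Extended Euclidean algorithm:
13 = 4*3 + 1
3 = 3*1 + 0
The gcd is 1. Working backward:
1 = 13 − 4·3
Thus 3·(-4) ≡ 1 (mod 13); reducing, -4 mod 13 = 9.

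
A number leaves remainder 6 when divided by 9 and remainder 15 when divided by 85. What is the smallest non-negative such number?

15

Write x = 6 + 9·k. Then 9·k ≡ 15 − 6 ≡ 9 (mod 85).
Need 9⁻¹ mod 85. Extended Euclid on (85, 9):
85 = 9·9 + 4
9 = 2·4 + 1
4 = 4·1 + 0
Back-substitute:
1 = 9 − 2·4
1 = −2·85 + 19·9
9⁻¹ ≡ 19 (mod 85), so k ≡ 19·9 ≡ 1 (mod 85).
x = 6 + 9·1 = 15.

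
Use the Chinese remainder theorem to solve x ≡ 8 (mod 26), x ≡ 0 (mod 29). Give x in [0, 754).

580

Write x = 8 + 26·k. Then 26·k ≡ 0 − 8 ≡ 21 (mod 29).
Need 26⁻¹ mod 29. Extended Euclid on (29, 26):
29 = 1*26 + 3
26 = 8*3 + 2
3 = 1*2 + 1
2 = 2*1 + 0
Back-substitute:
1 = 3 − 2
1 = −26 + 9·3
1 = 9·29 − 10·26
26⁻¹ ≡ 19 (mod 29), so k ≡ 19·21 ≡ 22 (mod 29).
x = 8 + 26·22 = 580.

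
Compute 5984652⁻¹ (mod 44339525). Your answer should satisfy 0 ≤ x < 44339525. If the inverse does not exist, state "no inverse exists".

43047588

gcd(44339525, 5984652) by repeated division:
44339525 = 7·5984652 + 2446961
5984652 = 2·2446961 + 1090730
2446961 = 2·1090730 + 265501
1090730 = 4·265501 + 28726
265501 = 9·28726 + 6967
28726 = 4·6967 + 858
6967 = 8·858 + 103
858 = 8·103 + 34
103 = 3·34 + 1
34 = 34·1 + 0
Since gcd(5984652, 44339525) = 1, back-substitute to write 1 as a combination:
1 = 103 − 3·34
1 = −3·858 + 25·103
1 = 25·6967 − 203·858
1 = −203·28726 + 837·6967
1 = 837·265501 − 7736·28726
1 = −7736·1090730 + 31781·265501
1 = 31781·2446961 − 71298·1090730
1 = −71298·5984652 + 174377·2446961
1 = 174377·44339525 − 1291937·5984652
So 5984652·(-1291937) ≡ 1 (mod 44339525), and -1291937 ≡ 43047588 (mod 44339525).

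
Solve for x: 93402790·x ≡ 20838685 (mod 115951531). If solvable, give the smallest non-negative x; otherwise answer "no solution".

9348698

First find gcd(93402790, 115951531):
115951531 = 1×93402790 + 22548741
93402790 = 4×22548741 + 3207826
22548741 = 7×3207826 + 93959
3207826 = 34×93959 + 13220
93959 = 7×13220 + 1419
13220 = 9×1419 + 449
1419 = 3×449 + 72
449 = 6×72 + 17
72 = 4×17 + 4
17 = 4×4 + 1
4 = 4×1 + 0
gcd = 1, so a unique solution mod 115951531 exists.
Back-substitute for the Bézout coefficients:
1 = 17 − 4·4
1 = −4·72 + 17·17
1 = 17·449 − 106·72
1 = −106·1419 + 335·449
1 = 335·13220 − 3121·1419
1 = −3121·93959 + 22182·13220
1 = 22182·3207826 − 757309·93959
1 = −757309·22548741 + 5323345·3207826
1 = 5323345·93402790 − 22050689·22548741
1 = −22050689·115951531 + 27374034·93402790
So 93402790·(27374034) ≡ 1 (mod 115951531), giving 93402790⁻¹ ≡ 27374034.
x ≡ 93402790⁻¹·20838685 ≡ 27374034·20838685 ≡ 9348698 (mod 115951531).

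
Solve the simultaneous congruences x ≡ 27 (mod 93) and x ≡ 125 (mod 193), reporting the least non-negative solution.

15372

Write x = 27 + 93·k. Then 93·k ≡ 125 − 27 ≡ 98 (mod 193).
Need 93⁻¹ mod 193. Extended Euclid on (193, 93):
193 = 2·93 + 7
93 = 13·7 + 2
7 = 3·2 + 1
2 = 2·1 + 0
Back-substitute:
1 = 7 − 3·2
1 = −3·93 + 40·7
1 = 40·193 − 83·93
93⁻¹ ≡ 110 (mod 193), so k ≡ 110·98 ≡ 165 (mod 193).
x = 27 + 93·165 = 15372.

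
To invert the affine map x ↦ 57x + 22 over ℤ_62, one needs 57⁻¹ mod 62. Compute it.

gcd(62, 57) by repeated division:
62 = 1×57 + 5
57 = 11×5 + 2
5 = 2×2 + 1
2 = 2×1 + 0
The gcd is 1. Working backward:
1 = 5 − 2·2
1 = −2·57 + 23·5
1 = 23·62 − 25·57
Hence 57⁻¹ ≡ -25 ≡ 37 (mod 62).

37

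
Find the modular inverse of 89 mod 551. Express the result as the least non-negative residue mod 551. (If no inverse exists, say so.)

421

Apply the Euclidean algorithm to 551 and 89:
551 = 6×89 + 17
89 = 5×17 + 4
17 = 4×4 + 1
4 = 4×1 + 0
Since gcd(89, 551) = 1, back-substitute to write 1 as a combination:
1 = 17 − 4·4
1 = −4·89 + 21·17
1 = 21·551 − 130·89
Hence 89⁻¹ ≡ -130 ≡ 421 (mod 551).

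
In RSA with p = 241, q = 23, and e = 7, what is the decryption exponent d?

2263

φ(n) = (p−1)(q−1) = 240·22 = 5280.
Need d with 7·d ≡ 1 (mod 5280). Apply the extended Euclidean algorithm:
5280 = 754×7 + 2
7 = 3×2 + 1
2 = 2×1 + 0
Back-substitute:
1 = 7 − 3·2
1 = −3·5280 + 2263·7
So 7·2263 ≡ 1 (mod 5280), hence d = 2263.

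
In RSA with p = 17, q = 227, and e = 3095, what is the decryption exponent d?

583

φ(n) = (p−1)(q−1) = 16·226 = 3616.
Need d with 3095·d ≡ 1 (mod 3616). Apply the extended Euclidean algorithm:
3616 = 1·3095 + 521
3095 = 5·521 + 490
521 = 1·490 + 31
490 = 15·31 + 25
31 = 1·25 + 6
25 = 4·6 + 1
6 = 6·1 + 0
Back-substitute:
1 = 25 − 4·6
1 = −4·31 + 5·25
1 = 5·490 − 79·31
1 = −79·521 + 84·490
1 = 84·3095 − 499·521
1 = −499·3616 + 583·3095
So 3095·583 ≡ 1 (mod 3616), hence d = 583.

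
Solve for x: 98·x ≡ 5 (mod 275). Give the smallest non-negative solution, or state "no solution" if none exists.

160

First find gcd(98, 275):
275 = 2×98 + 79
98 = 1×79 + 19
79 = 4×19 + 3
19 = 6×3 + 1
3 = 3×1 + 0
gcd = 1, so a unique solution mod 275 exists.
Back-substitute for the Bézout coefficients:
1 = 19 − 6·3
1 = −6·79 + 25·19
1 = 25·98 − 31·79
1 = −31·275 + 87·98
So 98·(87) ≡ 1 (mod 275), giving 98⁻¹ ≡ 87.
x ≡ 98⁻¹·5 ≡ 87·5 ≡ 160 (mod 275).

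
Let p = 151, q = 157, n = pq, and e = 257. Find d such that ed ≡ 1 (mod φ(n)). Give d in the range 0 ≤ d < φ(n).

φ(n) = (p−1)(q−1) = 150·156 = 23400.
Need d with 257·d ≡ 1 (mod 23400). Apply the extended Euclidean algorithm:
23400 = 91×257 + 13
257 = 19×13 + 10
13 = 1×10 + 3
10 = 3×3 + 1
3 = 3×1 + 0
Back-substitute:
1 = 10 − 3·3
1 = −3·13 + 4·10
1 = 4·257 − 79·13
1 = −79·23400 + 7193·257
So 257·7193 ≡ 1 (mod 23400), hence d = 7193.

7193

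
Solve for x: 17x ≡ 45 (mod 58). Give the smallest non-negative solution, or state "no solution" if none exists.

First find gcd(17, 58):
58 = 3*17 + 7
17 = 2*7 + 3
7 = 2*3 + 1
3 = 3*1 + 0
gcd = 1, so a unique solution mod 58 exists.
Back-substitute for the Bézout coefficients:
1 = 7 − 2·3
1 = −2·17 + 5·7
1 = 5·58 − 17·17
So 17·(-17) ≡ 1 (mod 58), giving 17⁻¹ ≡ 41.
x ≡ 17⁻¹·45 ≡ 41·45 ≡ 47 (mod 58).

47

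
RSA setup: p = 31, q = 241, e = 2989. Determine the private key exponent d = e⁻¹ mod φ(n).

5509

φ(n) = (p−1)(q−1) = 30·240 = 7200.
Need d with 2989·d ≡ 1 (mod 7200). Apply the extended Euclidean algorithm:
7200 = 2*2989 + 1222
2989 = 2*1222 + 545
1222 = 2*545 + 132
545 = 4*132 + 17
132 = 7*17 + 13
17 = 1*13 + 4
13 = 3*4 + 1
4 = 4*1 + 0
Back-substitute:
1 = 13 − 3·4
1 = −3·17 + 4·13
1 = 4·132 − 31·17
1 = −31·545 + 128·132
1 = 128·1222 − 287·545
1 = −287·2989 + 702·1222
1 = 702·7200 − 1691·2989
So 2989·(-1691) ≡ 1 (mod 7200), hence d ≡ -1691 ≡ 5509 (mod 7200).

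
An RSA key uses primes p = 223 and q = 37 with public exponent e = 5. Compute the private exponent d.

3197

φ(n) = (p−1)(q−1) = 222·36 = 7992.
Need d with 5·d ≡ 1 (mod 7992). Apply the extended Euclidean algorithm:
7992 = 1598×5 + 2
5 = 2×2 + 1
2 = 2×1 + 0
Back-substitute:
1 = 5 − 2·2
1 = −2·7992 + 3197·5
So 5·3197 ≡ 1 (mod 7992), hence d = 3197.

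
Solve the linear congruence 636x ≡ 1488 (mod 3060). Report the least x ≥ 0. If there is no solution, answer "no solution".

First find gcd(636, 3060):
3060 = 4*636 + 516
636 = 1*516 + 120
516 = 4*120 + 36
120 = 3*36 + 12
36 = 3*12 + 0
gcd = 12 and 12 | 1488, so solutions exist. Divide through by 12: 53x ≡ 124 (mod 255).
Now find 53⁻¹ mod 255:
255 = 4·53 + 43
53 = 1·43 + 10
43 = 4·10 + 3
10 = 3·3 + 1
3 = 3·1 + 0
Back-substitute:
1 = 10 − 3·3
1 = −3·43 + 13·10
1 = 13·53 − 16·43
1 = −16·255 + 77·53
So 53⁻¹ ≡ 77 (mod 255).
Then x ≡ 77·124 ≡ 113 (mod 255); the smallest non-negative solution is x = 113.

113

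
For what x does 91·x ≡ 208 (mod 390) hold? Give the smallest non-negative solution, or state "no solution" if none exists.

First find gcd(91, 390):
390 = 4×91 + 26
91 = 3×26 + 13
26 = 2×13 + 0
gcd = 13 and 13 | 208, so solutions exist. Divide through by 13: 7x ≡ 16 (mod 30).
Now find 7⁻¹ mod 30:
30 = 4·7 + 2
7 = 3·2 + 1
2 = 2·1 + 0
Back-substitute:
1 = 7 − 3·2
1 = −3·30 + 13·7
So 7⁻¹ ≡ 13 (mod 30).
Then x ≡ 13·16 ≡ 28 (mod 30); the smallest non-negative solution is x = 28.

28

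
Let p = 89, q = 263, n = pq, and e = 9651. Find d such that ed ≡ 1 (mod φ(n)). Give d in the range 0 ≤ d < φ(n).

19979

φ(n) = (p−1)(q−1) = 88·262 = 23056.
Need d with 9651·d ≡ 1 (mod 23056). Apply the extended Euclidean algorithm:
23056 = 2*9651 + 3754
9651 = 2*3754 + 2143
3754 = 1*2143 + 1611
2143 = 1*1611 + 532
1611 = 3*532 + 15
532 = 35*15 + 7
15 = 2*7 + 1
7 = 7*1 + 0
Back-substitute:
1 = 15 − 2·7
1 = −2·532 + 71·15
1 = 71·1611 − 215·532
1 = −215·2143 + 286·1611
1 = 286·3754 − 501·2143
1 = −501·9651 + 1288·3754
1 = 1288·23056 − 3077·9651
So 9651·(-3077) ≡ 1 (mod 23056), hence d ≡ -3077 ≡ 19979 (mod 23056).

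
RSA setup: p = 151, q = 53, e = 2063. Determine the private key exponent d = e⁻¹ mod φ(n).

7127

φ(n) = (p−1)(q−1) = 150·52 = 7800.
Need d with 2063·d ≡ 1 (mod 7800). Apply the extended Euclidean algorithm:
7800 = 3×2063 + 1611
2063 = 1×1611 + 452
1611 = 3×452 + 255
452 = 1×255 + 197
255 = 1×197 + 58
197 = 3×58 + 23
58 = 2×23 + 12
23 = 1×12 + 11
12 = 1×11 + 1
11 = 11×1 + 0
Back-substitute:
1 = 12 − 11
1 = −23 + 2·12
1 = 2·58 − 5·23
1 = −5·197 + 17·58
1 = 17·255 − 22·197
1 = −22·452 + 39·255
1 = 39·1611 − 139·452
1 = −139·2063 + 178·1611
1 = 178·7800 − 673·2063
So 2063·(-673) ≡ 1 (mod 7800), hence d ≡ -673 ≡ 7127 (mod 7800).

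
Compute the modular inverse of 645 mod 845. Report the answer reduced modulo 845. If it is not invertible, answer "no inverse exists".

no inverse exists

Euclidean algorithm on 845, 645:
845 = 1·645 + 200
645 = 3·200 + 45
200 = 4·45 + 20
45 = 2·20 + 5
20 = 4·5 + 0
gcd(645, 845) = 5 ≠ 1, so 645 has no multiplicative inverse modulo 845.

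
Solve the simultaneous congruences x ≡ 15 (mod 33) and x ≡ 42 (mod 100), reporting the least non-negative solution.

Write x = 15 + 33·k. Then 33·k ≡ 42 − 15 ≡ 27 (mod 100).
Need 33⁻¹ mod 100. Extended Euclid on (100, 33):
100 = 3·33 + 1
33 = 33·1 + 0
Back-substitute:
1 = 100 − 3·33
33⁻¹ ≡ 97 (mod 100), so k ≡ 97·27 ≡ 19 (mod 100).
x = 15 + 33·19 = 642.

642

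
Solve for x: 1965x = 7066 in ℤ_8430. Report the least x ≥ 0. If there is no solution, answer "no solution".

gcd(1965, 8430):
8430 = 4·1965 + 570
1965 = 3·570 + 255
570 = 2·255 + 60
255 = 4·60 + 15
60 = 4·15 + 0
gcd = 15, but 15 ∤ 7066, so the congruence has no solution.

no solution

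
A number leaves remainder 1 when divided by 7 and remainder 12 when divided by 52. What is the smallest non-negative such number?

64

Write x = 1 + 7·k. Then 7·k ≡ 12 − 1 ≡ 11 (mod 52).
Need 7⁻¹ mod 52. Extended Euclid on (52, 7):
52 = 7×7 + 3
7 = 2×3 + 1
3 = 3×1 + 0
Back-substitute:
1 = 7 − 2·3
1 = −2·52 + 15·7
7⁻¹ ≡ 15 (mod 52), so k ≡ 15·11 ≡ 9 (mod 52).
x = 1 + 7·9 = 64.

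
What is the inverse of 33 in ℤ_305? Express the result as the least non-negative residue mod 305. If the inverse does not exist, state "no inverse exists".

Extended Euclidean algorithm:
305 = 9*33 + 8
33 = 4*8 + 1
8 = 8*1 + 0
gcd = 1, so the inverse exists. Back-substitute:
1 = 33 − 4·8
1 = −4·305 + 37·33
So 33·37 ≡ 1 (mod 305).

37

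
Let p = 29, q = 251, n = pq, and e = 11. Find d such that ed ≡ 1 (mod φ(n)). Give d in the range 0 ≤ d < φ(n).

φ(n) = (p−1)(q−1) = 28·250 = 7000.
Need d with 11·d ≡ 1 (mod 7000). Apply the extended Euclidean algorithm:
7000 = 636*11 + 4
11 = 2*4 + 3
4 = 1*3 + 1
3 = 3*1 + 0
Back-substitute:
1 = 4 − 3
1 = −11 + 3·4
1 = 3·7000 − 1909·11
So 11·(-1909) ≡ 1 (mod 7000), hence d ≡ -1909 ≡ 5091 (mod 7000).

5091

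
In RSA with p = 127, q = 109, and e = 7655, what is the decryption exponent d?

φ(n) = (p−1)(q−1) = 126·108 = 13608.
Need d with 7655·d ≡ 1 (mod 13608). Apply the extended Euclidean algorithm:
13608 = 1*7655 + 5953
7655 = 1*5953 + 1702
5953 = 3*1702 + 847
1702 = 2*847 + 8
847 = 105*8 + 7
8 = 1*7 + 1
7 = 7*1 + 0
Back-substitute:
1 = 8 − 7
1 = −847 + 106·8
1 = 106·1702 − 213·847
1 = −213·5953 + 745·1702
1 = 745·7655 − 958·5953
1 = −958·13608 + 1703·7655
So 7655·1703 ≡ 1 (mod 13608), hence d = 1703.

1703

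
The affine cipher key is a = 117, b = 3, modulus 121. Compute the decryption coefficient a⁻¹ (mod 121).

gcd(121, 117) by repeated division:
121 = 1·117 + 4
117 = 29·4 + 1
4 = 4·1 + 0
The gcd is 1. Working backward:
1 = 117 − 29·4
1 = −29·121 + 30·117
So 117·30 ≡ 1 (mod 121).

30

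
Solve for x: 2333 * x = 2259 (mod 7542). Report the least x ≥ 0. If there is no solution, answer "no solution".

First find gcd(2333, 7542):
7542 = 3·2333 + 543
2333 = 4·543 + 161
543 = 3·161 + 60
161 = 2·60 + 41
60 = 1·41 + 19
41 = 2·19 + 3
19 = 6·3 + 1
3 = 3·1 + 0
gcd = 1, so a unique solution mod 7542 exists.
Back-substitute for the Bézout coefficients:
1 = 19 − 6·3
1 = −6·41 + 13·19
1 = 13·60 − 19·41
1 = −19·161 + 51·60
1 = 51·543 − 172·161
1 = −172·2333 + 739·543
1 = 739·7542 − 2389·2333
So 2333·(-2389) ≡ 1 (mod 7542), giving 2333⁻¹ ≡ 5153.
x ≡ 2333⁻¹·2259 ≡ 5153·2259 ≡ 3321 (mod 7542).

3321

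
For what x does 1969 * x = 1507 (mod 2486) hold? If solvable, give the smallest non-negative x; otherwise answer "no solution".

First find gcd(1969, 2486):
2486 = 1·1969 + 517
1969 = 3·517 + 418
517 = 1·418 + 99
418 = 4·99 + 22
99 = 4·22 + 11
22 = 2·11 + 0
gcd = 11 and 11 | 1507, so solutions exist. Divide through by 11: 179x ≡ 137 (mod 226).
Now find 179⁻¹ mod 226:
226 = 1×179 + 47
179 = 3×47 + 38
47 = 1×38 + 9
38 = 4×9 + 2
9 = 4×2 + 1
2 = 2×1 + 0
Back-substitute:
1 = 9 − 4·2
1 = −4·38 + 17·9
1 = 17·47 − 21·38
1 = −21·179 + 80·47
1 = 80·226 − 101·179
So 179·(-101) ≡ 1 (mod 226), i.e. 179⁻¹ ≡ 125.
Then x ≡ 125·137 ≡ 175 (mod 226); the smallest non-negative solution is x = 175.

175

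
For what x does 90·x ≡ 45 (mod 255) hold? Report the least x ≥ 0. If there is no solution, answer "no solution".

First find gcd(90, 255):
255 = 2*90 + 75
90 = 1*75 + 15
75 = 5*15 + 0
gcd = 15 and 15 | 45, so solutions exist. Divide through by 15: 6x ≡ 3 (mod 17).
Now find 6⁻¹ mod 17:
17 = 2·6 + 5
6 = 1·5 + 1
5 = 5·1 + 0
Back-substitute:
1 = 6 − 5
1 = −17 + 3·6
So 6⁻¹ ≡ 3 (mod 17).
Then x ≡ 3·3 ≡ 9 (mod 17); the smallest non-negative solution is x = 9.

9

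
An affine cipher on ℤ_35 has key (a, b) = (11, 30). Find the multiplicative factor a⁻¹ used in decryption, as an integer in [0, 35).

16

Extended Euclidean algorithm:
35 = 3*11 + 2
11 = 5*2 + 1
2 = 2*1 + 0
gcd = 1, so the inverse exists. Back-substitute:
1 = 11 − 5·2
1 = −5·35 + 16·11
So 11·16 ≡ 1 (mod 35).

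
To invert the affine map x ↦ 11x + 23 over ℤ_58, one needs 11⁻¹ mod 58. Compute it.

37

gcd(58, 11) by repeated division:
58 = 5·11 + 3
11 = 3·3 + 2
3 = 1·2 + 1
2 = 2·1 + 0
Since gcd(11, 58) = 1, back-substitute to write 1 as a combination:
1 = 3 − 2
1 = −11 + 4·3
1 = 4·58 − 21·11
So 11·(-21) ≡ 1 (mod 58), and -21 ≡ 37 (mod 58).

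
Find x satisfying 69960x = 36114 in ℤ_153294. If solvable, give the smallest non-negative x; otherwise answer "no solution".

First find gcd(69960, 153294):
153294 = 2×69960 + 13374
69960 = 5×13374 + 3090
13374 = 4×3090 + 1014
3090 = 3×1014 + 48
1014 = 21×48 + 6
48 = 8×6 + 0
gcd = 6 and 6 | 36114, so solutions exist. Divide through by 6: 11660x ≡ 6019 (mod 25549).
Now find 11660⁻¹ mod 25549:
25549 = 2·11660 + 2229
11660 = 5·2229 + 515
2229 = 4·515 + 169
515 = 3·169 + 8
169 = 21·8 + 1
8 = 8·1 + 0
Back-substitute:
1 = 169 − 21·8
1 = −21·515 + 64·169
1 = 64·2229 − 277·515
1 = −277·11660 + 1449·2229
1 = 1449·25549 − 3175·11660
So 11660·(-3175) ≡ 1 (mod 25549), i.e. 11660⁻¹ ≡ 22374.
Then x ≡ 22374·6019 ≡ 327 (mod 25549); the smallest non-negative solution is x = 327.

327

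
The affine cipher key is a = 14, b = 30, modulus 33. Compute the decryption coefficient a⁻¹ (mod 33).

26

Extended Euclidean algorithm:
33 = 2×14 + 5
14 = 2×5 + 4
5 = 1×4 + 1
4 = 4×1 + 0
Since gcd(14, 33) = 1, back-substitute to write 1 as a combination:
1 = 5 − 4
1 = −14 + 3·5
1 = 3·33 − 7·14
Thus 14·(-7) ≡ 1 (mod 33); reducing, -7 mod 33 = 26.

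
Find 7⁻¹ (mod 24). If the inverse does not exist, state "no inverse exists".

7

Extended Euclidean algorithm:
24 = 3·7 + 3
7 = 2·3 + 1
3 = 3·1 + 0
gcd = 1, so the inverse exists. Back-substitute:
1 = 7 − 2·3
1 = −2·24 + 7·7
So 7·7 ≡ 1 (mod 24).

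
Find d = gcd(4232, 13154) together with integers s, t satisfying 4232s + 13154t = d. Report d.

Apply Euclid's algorithm to 13154 and 4232:
13154 = 3·4232 + 458
4232 = 9·458 + 110
458 = 4·110 + 18
110 = 6·18 + 2
18 = 9·2 + 0
gcd(4232, 13154) = 2.
Back-substituting:
2 = 110 − 6·18
2 = −6·458 + 25·110
2 = 25·4232 − 231·458
2 = −231·13154 + 718·4232
So 2 = (-231)·13154 + (718)·4232.

2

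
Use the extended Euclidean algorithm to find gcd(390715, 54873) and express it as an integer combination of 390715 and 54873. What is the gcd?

Euclidean algorithm:
390715 = 7*54873 + 6604
54873 = 8*6604 + 2041
6604 = 3*2041 + 481
2041 = 4*481 + 117
481 = 4*117 + 13
117 = 9*13 + 0
gcd(390715, 54873) = 13.
Back-substituting:
13 = 481 − 4·117
13 = −4·2041 + 17·481
13 = 17·6604 − 55·2041
13 = −55·54873 + 457·6604
13 = 457·390715 − 3254·54873
So 13 = (457)·390715 + (-3254)·54873.

13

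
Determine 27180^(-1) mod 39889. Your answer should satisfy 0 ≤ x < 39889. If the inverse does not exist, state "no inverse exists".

Apply the Euclidean algorithm to 39889 and 27180:
39889 = 1·27180 + 12709
27180 = 2·12709 + 1762
12709 = 7·1762 + 375
1762 = 4·375 + 262
375 = 1·262 + 113
262 = 2·113 + 36
113 = 3·36 + 5
36 = 7·5 + 1
5 = 5·1 + 0
The gcd is 1. Working backward:
1 = 36 − 7·5
1 = −7·113 + 22·36
1 = 22·262 − 51·113
1 = −51·375 + 73·262
1 = 73·1762 − 343·375
1 = −343·12709 + 2474·1762
1 = 2474·27180 − 5291·12709
1 = −5291·39889 + 7765·27180
So 27180·7765 ≡ 1 (mod 39889).

7765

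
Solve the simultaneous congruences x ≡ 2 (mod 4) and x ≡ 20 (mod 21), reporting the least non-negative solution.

62

Write x = 2 + 4·k. Then 4·k ≡ 20 − 2 ≡ 18 (mod 21).
Need 4⁻¹ mod 21. Extended Euclid on (21, 4):
21 = 5×4 + 1
4 = 4×1 + 0
Back-substitute:
1 = 21 − 5·4
4⁻¹ ≡ 16 (mod 21), so k ≡ 16·18 ≡ 15 (mod 21).
x = 2 + 4·15 = 62.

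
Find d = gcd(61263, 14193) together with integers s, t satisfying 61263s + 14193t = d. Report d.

Apply Euclid's algorithm to 61263 and 14193:
61263 = 4·14193 + 4491
14193 = 3·4491 + 720
4491 = 6·720 + 171
720 = 4·171 + 36
171 = 4·36 + 27
36 = 1·27 + 9
27 = 3·9 + 0
gcd(61263, 14193) = 9.
Back-substituting:
9 = 36 − 27
9 = −171 + 5·36
9 = 5·720 − 21·171
9 = −21·4491 + 131·720
9 = 131·14193 − 414·4491
9 = −414·61263 + 1787·14193
So 9 = (-414)·61263 + (1787)·14193.

9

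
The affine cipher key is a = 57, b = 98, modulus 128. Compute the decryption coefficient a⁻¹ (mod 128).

Extended Euclidean algorithm:
128 = 2·57 + 14
57 = 4·14 + 1
14 = 14·1 + 0
gcd = 1, so the inverse exists. Back-substitute:
1 = 57 − 4·14
1 = −4·128 + 9·57
So 57·9 ≡ 1 (mod 128).

9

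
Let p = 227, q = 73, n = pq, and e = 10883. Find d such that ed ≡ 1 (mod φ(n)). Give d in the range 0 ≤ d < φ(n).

φ(n) = (p−1)(q−1) = 226·72 = 16272.
Need d with 10883·d ≡ 1 (mod 16272). Apply the extended Euclidean algorithm:
16272 = 1*10883 + 5389
10883 = 2*5389 + 105
5389 = 51*105 + 34
105 = 3*34 + 3
34 = 11*3 + 1
3 = 3*1 + 0
Back-substitute:
1 = 34 − 11·3
1 = −11·105 + 34·34
1 = 34·5389 − 1745·105
1 = −1745·10883 + 3524·5389
1 = 3524·16272 − 5269·10883
So 10883·(-5269) ≡ 1 (mod 16272), hence d ≡ -5269 ≡ 11003 (mod 16272).

11003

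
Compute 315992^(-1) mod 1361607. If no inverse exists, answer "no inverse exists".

gcd(1361607, 315992) by repeated division:
1361607 = 4*315992 + 97639
315992 = 3*97639 + 23075
97639 = 4*23075 + 5339
23075 = 4*5339 + 1719
5339 = 3*1719 + 182
1719 = 9*182 + 81
182 = 2*81 + 20
81 = 4*20 + 1
20 = 20*1 + 0
gcd = 1, so the inverse exists. Back-substitute:
1 = 81 − 4·20
1 = −4·182 + 9·81
1 = 9·1719 − 85·182
1 = −85·5339 + 264·1719
1 = 264·23075 − 1141·5339
1 = −1141·97639 + 4828·23075
1 = 4828·315992 − 15625·97639
1 = −15625·1361607 + 67328·315992
So 315992·67328 ≡ 1 (mod 1361607).

67328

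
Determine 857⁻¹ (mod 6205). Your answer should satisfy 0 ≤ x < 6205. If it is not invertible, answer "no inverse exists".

gcd(6205, 857) by repeated division:
6205 = 7·857 + 206
857 = 4·206 + 33
206 = 6·33 + 8
33 = 4·8 + 1
8 = 8·1 + 0
The gcd is 1. Working backward:
1 = 33 − 4·8
1 = −4·206 + 25·33
1 = 25·857 − 104·206
1 = −104·6205 + 753·857
So 857·753 ≡ 1 (mod 6205).

753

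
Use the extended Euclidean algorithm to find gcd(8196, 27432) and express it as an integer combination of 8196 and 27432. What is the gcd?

12

Apply Euclid's algorithm to 27432 and 8196:
27432 = 3*8196 + 2844
8196 = 2*2844 + 2508
2844 = 1*2508 + 336
2508 = 7*336 + 156
336 = 2*156 + 24
156 = 6*24 + 12
24 = 2*12 + 0
gcd(8196, 27432) = 12.
Working backward:
12 = 156 − 6·24
12 = −6·336 + 13·156
12 = 13·2508 − 97·336
12 = −97·2844 + 110·2508
12 = 110·8196 − 317·2844
12 = −317·27432 + 1061·8196
So 12 = (-317)·27432 + (1061)·8196.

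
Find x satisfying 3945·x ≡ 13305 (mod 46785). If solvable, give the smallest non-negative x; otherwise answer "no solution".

2648

First find gcd(3945, 46785):
46785 = 11*3945 + 3390
3945 = 1*3390 + 555
3390 = 6*555 + 60
555 = 9*60 + 15
60 = 4*15 + 0
gcd = 15 and 15 | 13305, so solutions exist. Divide through by 15: 263x ≡ 887 (mod 3119).
Now find 263⁻¹ mod 3119:
3119 = 11×263 + 226
263 = 1×226 + 37
226 = 6×37 + 4
37 = 9×4 + 1
4 = 4×1 + 0
Back-substitute:
1 = 37 − 9·4
1 = −9·226 + 55·37
1 = 55·263 − 64·226
1 = −64·3119 + 759·263
So 263⁻¹ ≡ 759 (mod 3119).
Then x ≡ 759·887 ≡ 2648 (mod 3119); the smallest non-negative solution is x = 2648.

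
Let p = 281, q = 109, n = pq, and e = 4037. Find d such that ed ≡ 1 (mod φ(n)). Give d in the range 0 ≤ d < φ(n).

φ(n) = (p−1)(q−1) = 280·108 = 30240.
Need d with 4037·d ≡ 1 (mod 30240). Apply the extended Euclidean algorithm:
30240 = 7×4037 + 1981
4037 = 2×1981 + 75
1981 = 26×75 + 31
75 = 2×31 + 13
31 = 2×13 + 5
13 = 2×5 + 3
5 = 1×3 + 2
3 = 1×2 + 1
2 = 2×1 + 0
Back-substitute:
1 = 3 − 2
1 = −5 + 2·3
1 = 2·13 − 5·5
1 = −5·31 + 12·13
1 = 12·75 − 29·31
1 = −29·1981 + 766·75
1 = 766·4037 − 1561·1981
1 = −1561·30240 + 11693·4037
So 4037·11693 ≡ 1 (mod 30240), hence d = 11693.

11693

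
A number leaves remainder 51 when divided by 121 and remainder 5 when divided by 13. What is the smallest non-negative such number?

1019

Write x = 51 + 121·k. Then 121·k ≡ 5 − 51 ≡ 6 (mod 13).
Need 121⁻¹ mod 13. Extended Euclid on (13, 4):
13 = 3*4 + 1
4 = 4*1 + 0
Back-substitute:
1 = 13 − 3·4
121⁻¹ ≡ 10 (mod 13), so k ≡ 10·6 ≡ 8 (mod 13).
x = 51 + 121·8 = 1019.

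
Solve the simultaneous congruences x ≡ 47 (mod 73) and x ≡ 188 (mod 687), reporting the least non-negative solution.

Write x = 47 + 73·k. Then 73·k ≡ 188 − 47 ≡ 141 (mod 687).
Need 73⁻¹ mod 687. Extended Euclid on (687, 73):
687 = 9*73 + 30
73 = 2*30 + 13
30 = 2*13 + 4
13 = 3*4 + 1
4 = 4*1 + 0
Back-substitute:
1 = 13 − 3·4
1 = −3·30 + 7·13
1 = 7·73 − 17·30
1 = −17·687 + 160·73
73⁻¹ ≡ 160 (mod 687), so k ≡ 160·141 ≡ 576 (mod 687).
x = 47 + 73·576 = 42095.

42095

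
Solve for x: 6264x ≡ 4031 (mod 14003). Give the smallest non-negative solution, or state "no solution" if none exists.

First find gcd(6264, 14003):
14003 = 2×6264 + 1475
6264 = 4×1475 + 364
1475 = 4×364 + 19
364 = 19×19 + 3
19 = 6×3 + 1
3 = 3×1 + 0
gcd = 1, so a unique solution mod 14003 exists.
Back-substitute for the Bézout coefficients:
1 = 19 − 6·3
1 = −6·364 + 115·19
1 = 115·1475 − 466·364
1 = −466·6264 + 1979·1475
1 = 1979·14003 − 4424·6264
So 6264·(-4424) ≡ 1 (mod 14003), giving 6264⁻¹ ≡ 9579.
x ≡ 6264⁻¹·4031 ≡ 9579·4031 ≡ 6678 (mod 14003).

6678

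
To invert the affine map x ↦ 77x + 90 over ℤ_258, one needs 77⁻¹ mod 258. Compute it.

191

gcd(258, 77) by repeated division:
258 = 3*77 + 27
77 = 2*27 + 23
27 = 1*23 + 4
23 = 5*4 + 3
4 = 1*3 + 1
3 = 3*1 + 0
Since gcd(77, 258) = 1, back-substitute to write 1 as a combination:
1 = 4 − 3
1 = −23 + 6·4
1 = 6·27 − 7·23
1 = −7·77 + 20·27
1 = 20·258 − 67·77
Thus 77·(-67) ≡ 1 (mod 258); reducing, -67 mod 258 = 191.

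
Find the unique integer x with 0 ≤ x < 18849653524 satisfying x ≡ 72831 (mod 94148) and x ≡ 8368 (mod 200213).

Write x = 72831 + 94148·k. Then 94148·k ≡ 8368 − 72831 ≡ 135750 (mod 200213).
Need 94148⁻¹ mod 200213. Extended Euclid on (200213, 94148):
200213 = 2×94148 + 11917
94148 = 7×11917 + 10729
11917 = 1×10729 + 1188
10729 = 9×1188 + 37
1188 = 32×37 + 4
37 = 9×4 + 1
4 = 4×1 + 0
Back-substitute:
1 = 37 − 9·4
1 = −9·1188 + 289·37
1 = 289·10729 − 2610·1188
1 = −2610·11917 + 2899·10729
1 = 2899·94148 − 22903·11917
1 = −22903·200213 + 48705·94148
94148⁻¹ ≡ 48705 (mod 200213), so k ≡ 48705·135750 ≡ 69851 (mod 200213).
x = 72831 + 94148·69851 = 6576404779.

6576404779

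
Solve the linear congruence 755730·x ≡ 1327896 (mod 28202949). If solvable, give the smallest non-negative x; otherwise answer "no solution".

1383261

First find gcd(755730, 28202949):
28202949 = 37·755730 + 240939
755730 = 3·240939 + 32913
240939 = 7·32913 + 10548
32913 = 3·10548 + 1269
10548 = 8·1269 + 396
1269 = 3·396 + 81
396 = 4·81 + 72
81 = 1·72 + 9
72 = 8·9 + 0
gcd = 9 and 9 | 1327896, so solutions exist. Divide through by 9: 83970x ≡ 147544 (mod 3133661).
Now find 83970⁻¹ mod 3133661:
3133661 = 37·83970 + 26771
83970 = 3·26771 + 3657
26771 = 7·3657 + 1172
3657 = 3·1172 + 141
1172 = 8·141 + 44
141 = 3·44 + 9
44 = 4·9 + 8
9 = 1·8 + 1
8 = 8·1 + 0
Back-substitute:
1 = 9 − 8
1 = −44 + 5·9
1 = 5·141 − 16·44
1 = −16·1172 + 133·141
1 = 133·3657 − 415·1172
1 = −415·26771 + 3038·3657
1 = 3038·83970 − 9529·26771
1 = −9529·3133661 + 355611·83970
So 83970⁻¹ ≡ 355611 (mod 3133661).
Then x ≡ 355611·147544 ≡ 1383261 (mod 3133661); the smallest non-negative solution is x = 1383261.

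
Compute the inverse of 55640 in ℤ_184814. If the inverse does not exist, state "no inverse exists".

Compute gcd(55640, 184814):
184814 = 3*55640 + 17894
55640 = 3*17894 + 1958
17894 = 9*1958 + 272
1958 = 7*272 + 54
272 = 5*54 + 2
54 = 27*2 + 0
Since gcd = 2 > 1, 55640 is not a unit mod 184814.

no inverse exists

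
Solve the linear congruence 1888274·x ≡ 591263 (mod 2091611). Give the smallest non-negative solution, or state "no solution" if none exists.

First find gcd(1888274, 2091611):
2091611 = 1×1888274 + 203337
1888274 = 9×203337 + 58241
203337 = 3×58241 + 28614
58241 = 2×28614 + 1013
28614 = 28×1013 + 250
1013 = 4×250 + 13
250 = 19×13 + 3
13 = 4×3 + 1
3 = 3×1 + 0
gcd = 1, so a unique solution mod 2091611 exists.
Back-substitute for the Bézout coefficients:
1 = 13 − 4·3
1 = −4·250 + 77·13
1 = 77·1013 − 312·250
1 = −312·28614 + 8813·1013
1 = 8813·58241 − 17938·28614
1 = −17938·203337 + 62627·58241
1 = 62627·1888274 − 581581·203337
1 = −581581·2091611 + 644208·1888274
So 1888274·(644208) ≡ 1 (mod 2091611), giving 1888274⁻¹ ≡ 644208.
x ≡ 1888274⁻¹·591263 ≡ 644208·591263 ≡ 1441938 (mod 2091611).

1441938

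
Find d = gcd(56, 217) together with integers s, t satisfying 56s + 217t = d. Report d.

Repeated division:
217 = 3×56 + 49
56 = 1×49 + 7
49 = 7×7 + 0
gcd(56, 217) = 7.
Working backward:
7 = 56 − 49
7 = −217 + 4·56
So 7 = (-1)·217 + (4)·56.

7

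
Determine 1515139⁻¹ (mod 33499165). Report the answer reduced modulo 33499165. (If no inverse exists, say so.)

31581464

Run Euclid on (33499165, 1515139):
33499165 = 22×1515139 + 166107
1515139 = 9×166107 + 20176
166107 = 8×20176 + 4699
20176 = 4×4699 + 1380
4699 = 3×1380 + 559
1380 = 2×559 + 262
559 = 2×262 + 35
262 = 7×35 + 17
35 = 2×17 + 1
17 = 17×1 + 0
Since gcd(1515139, 33499165) = 1, back-substitute to write 1 as a combination:
1 = 35 − 2·17
1 = −2·262 + 15·35
1 = 15·559 − 32·262
1 = −32·1380 + 79·559
1 = 79·4699 − 269·1380
1 = −269·20176 + 1155·4699
1 = 1155·166107 − 9509·20176
1 = −9509·1515139 + 86736·166107
1 = 86736·33499165 − 1917701·1515139
Hence 1515139⁻¹ ≡ -1917701 ≡ 31581464 (mod 33499165).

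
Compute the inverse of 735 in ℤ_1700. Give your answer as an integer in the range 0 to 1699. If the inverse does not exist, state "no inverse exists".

no inverse exists

Compute gcd(735, 1700):
1700 = 2·735 + 230
735 = 3·230 + 45
230 = 5·45 + 5
45 = 9·5 + 0
gcd(735, 1700) = 5 ≠ 1, so 735 has no multiplicative inverse modulo 1700.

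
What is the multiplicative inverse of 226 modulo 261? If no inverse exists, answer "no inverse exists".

gcd(261, 226) by repeated division:
261 = 1·226 + 35
226 = 6·35 + 16
35 = 2·16 + 3
16 = 5·3 + 1
3 = 3·1 + 0
Since gcd(226, 261) = 1, back-substitute to write 1 as a combination:
1 = 16 − 5·3
1 = −5·35 + 11·16
1 = 11·226 − 71·35
1 = −71·261 + 82·226
So 226·82 ≡ 1 (mod 261).

82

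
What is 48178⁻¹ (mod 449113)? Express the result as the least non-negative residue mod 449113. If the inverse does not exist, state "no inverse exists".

Extended Euclidean algorithm:
449113 = 9*48178 + 15511
48178 = 3*15511 + 1645
15511 = 9*1645 + 706
1645 = 2*706 + 233
706 = 3*233 + 7
233 = 33*7 + 2
7 = 3*2 + 1
2 = 2*1 + 0
gcd = 1, so the inverse exists. Back-substitute:
1 = 7 − 3·2
1 = −3·233 + 100·7
1 = 100·706 − 303·233
1 = −303·1645 + 706·706
1 = 706·15511 − 6657·1645
1 = −6657·48178 + 20677·15511
1 = 20677·449113 − 192750·48178
So 48178·(-192750) ≡ 1 (mod 449113), and -192750 ≡ 256363 (mod 449113).

256363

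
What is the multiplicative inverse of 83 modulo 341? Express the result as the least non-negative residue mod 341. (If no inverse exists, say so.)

Run Euclid on (341, 83):
341 = 4×83 + 9
83 = 9×9 + 2
9 = 4×2 + 1
2 = 2×1 + 0
Since gcd(83, 341) = 1, back-substitute to write 1 as a combination:
1 = 9 − 4·2
1 = −4·83 + 37·9
1 = 37·341 − 152·83
Hence 83⁻¹ ≡ -152 ≡ 189 (mod 341).

189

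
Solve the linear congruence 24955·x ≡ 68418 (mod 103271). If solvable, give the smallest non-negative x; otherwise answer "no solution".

First find gcd(24955, 103271):
103271 = 4*24955 + 3451
24955 = 7*3451 + 798
3451 = 4*798 + 259
798 = 3*259 + 21
259 = 12*21 + 7
21 = 3*7 + 0
gcd = 7 and 7 | 68418, so solutions exist. Divide through by 7: 3565x ≡ 9774 (mod 14753).
Now find 3565⁻¹ mod 14753:
14753 = 4×3565 + 493
3565 = 7×493 + 114
493 = 4×114 + 37
114 = 3×37 + 3
37 = 12×3 + 1
3 = 3×1 + 0
Back-substitute:
1 = 37 − 12·3
1 = −12·114 + 37·37
1 = 37·493 − 160·114
1 = −160·3565 + 1157·493
1 = 1157·14753 − 4788·3565
So 3565·(-4788) ≡ 1 (mod 14753), i.e. 3565⁻¹ ≡ 9965.
Then x ≡ 9965·9774 ≡ 13357 (mod 14753); the smallest non-negative solution is x = 13357.

13357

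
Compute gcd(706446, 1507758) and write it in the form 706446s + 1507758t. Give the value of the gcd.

Apply Euclid's algorithm to 1507758 and 706446:
1507758 = 2*706446 + 94866
706446 = 7*94866 + 42384
94866 = 2*42384 + 10098
42384 = 4*10098 + 1992
10098 = 5*1992 + 138
1992 = 14*138 + 60
138 = 2*60 + 18
60 = 3*18 + 6
18 = 3*6 + 0
gcd(706446, 1507758) = 6.
Working backward:
6 = 60 − 3·18
6 = −3·138 + 7·60
6 = 7·1992 − 101·138
6 = −101·10098 + 512·1992
6 = 512·42384 − 2149·10098
6 = −2149·94866 + 4810·42384
6 = 4810·706446 − 35819·94866
6 = −35819·1507758 + 76448·706446
So 6 = (-35819)·1507758 + (76448)·706446.

6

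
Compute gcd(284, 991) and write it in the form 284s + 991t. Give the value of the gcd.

Apply Euclid's algorithm to 991 and 284:
991 = 3×284 + 139
284 = 2×139 + 6
139 = 23×6 + 1
6 = 6×1 + 0
gcd(284, 991) = 1.
Express as a combination:
1 = 139 − 23·6
1 = −23·284 + 47·139
1 = 47·991 − 164·284
So 1 = (47)·991 + (-164)·284.

1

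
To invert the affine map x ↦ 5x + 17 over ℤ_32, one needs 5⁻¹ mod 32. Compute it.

gcd(32, 5) by repeated division:
32 = 6*5 + 2
5 = 2*2 + 1
2 = 2*1 + 0
gcd = 1, so the inverse exists. Back-substitute:
1 = 5 − 2·2
1 = −2·32 + 13·5
So 5·13 ≡ 1 (mod 32).

13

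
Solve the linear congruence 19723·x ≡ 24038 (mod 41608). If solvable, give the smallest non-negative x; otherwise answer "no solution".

8946

First find gcd(19723, 41608):
41608 = 2·19723 + 2162
19723 = 9·2162 + 265
2162 = 8·265 + 42
265 = 6·42 + 13
42 = 3·13 + 3
13 = 4·3 + 1
3 = 3·1 + 0
gcd = 1, so a unique solution mod 41608 exists.
Back-substitute for the Bézout coefficients:
1 = 13 − 4·3
1 = −4·42 + 13·13
1 = 13·265 − 82·42
1 = −82·2162 + 669·265
1 = 669·19723 − 6103·2162
1 = −6103·41608 + 12875·19723
So 19723·(12875) ≡ 1 (mod 41608), giving 19723⁻¹ ≡ 12875.
x ≡ 19723⁻¹·24038 ≡ 12875·24038 ≡ 8946 (mod 41608).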